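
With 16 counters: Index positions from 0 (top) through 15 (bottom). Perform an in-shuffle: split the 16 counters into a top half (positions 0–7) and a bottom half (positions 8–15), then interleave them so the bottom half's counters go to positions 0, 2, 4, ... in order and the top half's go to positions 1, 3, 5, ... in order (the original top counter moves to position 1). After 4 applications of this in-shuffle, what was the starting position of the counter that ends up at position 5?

Work backwards from position 5, undoing one in-shuffle at a time:
5 ← 2 ← 9 ← 4 ← 10
So the counter now at position 5 started at position 10.

10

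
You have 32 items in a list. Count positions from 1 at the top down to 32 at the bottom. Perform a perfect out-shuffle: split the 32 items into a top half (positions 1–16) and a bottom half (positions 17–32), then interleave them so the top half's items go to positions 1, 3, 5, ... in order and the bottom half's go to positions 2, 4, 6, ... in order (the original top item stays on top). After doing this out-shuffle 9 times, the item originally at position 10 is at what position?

21

Track the item's position through each out-shuffle:
10 → 19 → 6 → 11 → 21 → 10 → 19 → 6 → 11 → 21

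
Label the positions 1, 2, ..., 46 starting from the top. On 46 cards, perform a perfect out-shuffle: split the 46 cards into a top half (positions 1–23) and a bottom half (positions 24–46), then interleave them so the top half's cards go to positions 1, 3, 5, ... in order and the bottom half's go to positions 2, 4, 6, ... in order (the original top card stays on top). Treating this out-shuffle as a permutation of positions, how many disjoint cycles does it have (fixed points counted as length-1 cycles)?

Trace each unvisited position around until it returns:
(1) (2 3 5 9 17 33 ... len 12) (4 7 13 25) (6 11 21 41 36 26) (8 15 29 12 23 45 ... len 12) (10 19 37 28) (16 31) (22 43 40 34) ... plus 1 more
9 cycles in total.

9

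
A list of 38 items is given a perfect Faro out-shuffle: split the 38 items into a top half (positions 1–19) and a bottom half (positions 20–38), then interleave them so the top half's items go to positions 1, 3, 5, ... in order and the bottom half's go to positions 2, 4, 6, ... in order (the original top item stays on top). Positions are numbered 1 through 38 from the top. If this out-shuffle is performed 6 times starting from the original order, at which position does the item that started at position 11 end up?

Track the item's position through each out-shuffle:
11 → 21 → 4 → 7 → 13 → 25 → 12

12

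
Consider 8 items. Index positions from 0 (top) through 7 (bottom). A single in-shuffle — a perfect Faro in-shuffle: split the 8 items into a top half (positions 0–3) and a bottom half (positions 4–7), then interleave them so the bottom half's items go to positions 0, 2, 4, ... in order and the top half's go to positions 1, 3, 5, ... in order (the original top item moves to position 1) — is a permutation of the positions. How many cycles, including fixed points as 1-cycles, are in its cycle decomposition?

Trace each unvisited position around until it returns:
(0 1 3 7 6 4) (2 5)
2 cycles in total.

2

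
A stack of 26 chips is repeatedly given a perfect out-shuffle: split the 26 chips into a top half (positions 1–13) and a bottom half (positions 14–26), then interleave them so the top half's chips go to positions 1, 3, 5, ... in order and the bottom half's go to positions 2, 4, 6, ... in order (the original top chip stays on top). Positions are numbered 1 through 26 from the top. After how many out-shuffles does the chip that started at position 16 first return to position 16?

Follow position 16 under repeated out-shuffles:
16 → 6 → 11 → 21 → 16
It first returns after 4 out-shuffles.

4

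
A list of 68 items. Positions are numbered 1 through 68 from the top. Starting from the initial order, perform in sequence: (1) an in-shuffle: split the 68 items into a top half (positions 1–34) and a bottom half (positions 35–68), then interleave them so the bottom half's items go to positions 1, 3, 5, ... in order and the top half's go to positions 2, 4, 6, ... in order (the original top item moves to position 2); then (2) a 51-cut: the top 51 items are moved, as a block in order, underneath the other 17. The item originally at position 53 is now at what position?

54

Track the item from position 53 forward through each operation:
  after op 1 (in-shuffle): 53 → 37
  after op 2 (cut 51): 37 → 54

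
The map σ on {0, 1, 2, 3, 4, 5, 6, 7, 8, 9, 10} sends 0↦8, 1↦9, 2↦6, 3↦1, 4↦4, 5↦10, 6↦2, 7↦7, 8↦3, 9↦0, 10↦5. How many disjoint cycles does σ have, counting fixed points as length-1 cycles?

Cycle decomposition: (0 8 3 1 9) (2 6) (4) (5 10) (7).
5 cycles.

5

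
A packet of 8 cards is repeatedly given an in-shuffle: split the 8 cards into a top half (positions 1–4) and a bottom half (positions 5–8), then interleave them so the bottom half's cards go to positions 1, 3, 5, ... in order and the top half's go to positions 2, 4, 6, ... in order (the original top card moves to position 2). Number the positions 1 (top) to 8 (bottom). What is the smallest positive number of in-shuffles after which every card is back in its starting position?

6

The in-shuffle permutes the 8 positions with cycle lengths [2, 6].
Every card is home exactly when every cycle has completed a whole number of laps, i.e. after lcm(2, 6) = 6 in-shuffles.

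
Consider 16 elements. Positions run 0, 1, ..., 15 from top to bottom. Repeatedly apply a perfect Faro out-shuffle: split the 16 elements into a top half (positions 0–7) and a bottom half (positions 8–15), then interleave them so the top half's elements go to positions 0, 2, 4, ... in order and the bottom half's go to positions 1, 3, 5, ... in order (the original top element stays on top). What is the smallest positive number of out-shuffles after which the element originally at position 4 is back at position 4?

Follow position 4 under repeated out-shuffles:
4 → 8 → 1 → 2 → 4
It first returns after 4 out-shuffles.

4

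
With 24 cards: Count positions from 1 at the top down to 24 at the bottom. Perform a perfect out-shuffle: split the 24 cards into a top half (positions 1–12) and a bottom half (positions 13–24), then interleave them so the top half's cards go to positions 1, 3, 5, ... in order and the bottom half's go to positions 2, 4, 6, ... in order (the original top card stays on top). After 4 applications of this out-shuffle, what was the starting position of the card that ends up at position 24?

24

Work backwards from position 24, undoing one out-shuffle at a time:
24 ← 24 ← 24 ← 24 ← 24
So the card now at position 24 started at position 24.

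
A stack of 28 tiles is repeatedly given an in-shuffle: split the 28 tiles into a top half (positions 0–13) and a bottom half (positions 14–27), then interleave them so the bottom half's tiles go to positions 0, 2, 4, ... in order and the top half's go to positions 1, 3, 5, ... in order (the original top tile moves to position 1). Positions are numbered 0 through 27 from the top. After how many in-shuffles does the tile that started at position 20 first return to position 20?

Follow position 20 under repeated in-shuffles:
20 → 12 → 25 → 22 → 16 → 4 → 9 → 19 → ... → 20 (length 28)
It first returns after 28 in-shuffles.

28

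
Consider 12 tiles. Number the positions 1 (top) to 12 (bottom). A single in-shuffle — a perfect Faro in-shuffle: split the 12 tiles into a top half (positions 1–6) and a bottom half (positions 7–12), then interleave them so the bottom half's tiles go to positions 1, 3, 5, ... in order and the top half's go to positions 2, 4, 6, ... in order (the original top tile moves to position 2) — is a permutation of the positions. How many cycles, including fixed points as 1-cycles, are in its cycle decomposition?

Trace each unvisited position around until it returns:
(1 2 4 8 3 6 ... len 12)
1 cycle in total.

1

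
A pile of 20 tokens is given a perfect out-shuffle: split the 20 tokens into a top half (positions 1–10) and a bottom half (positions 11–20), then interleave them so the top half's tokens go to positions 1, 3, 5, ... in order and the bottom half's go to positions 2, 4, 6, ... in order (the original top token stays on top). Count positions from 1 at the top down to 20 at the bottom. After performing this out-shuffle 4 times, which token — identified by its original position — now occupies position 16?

Work backwards from position 16, undoing one out-shuffle at a time:
16 ← 18 ← 19 ← 10 ← 15
So the token now at position 16 started at position 15.

15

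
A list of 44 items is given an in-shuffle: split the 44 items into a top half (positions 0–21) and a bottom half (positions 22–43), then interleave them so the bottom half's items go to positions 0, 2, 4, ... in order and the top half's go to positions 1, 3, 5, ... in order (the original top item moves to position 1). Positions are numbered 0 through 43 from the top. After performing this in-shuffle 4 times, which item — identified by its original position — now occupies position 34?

4

Work backwards from position 34, undoing one in-shuffle at a time:
34 ← 39 ← 19 ← 9 ← 4
So the item now at position 34 started at position 4.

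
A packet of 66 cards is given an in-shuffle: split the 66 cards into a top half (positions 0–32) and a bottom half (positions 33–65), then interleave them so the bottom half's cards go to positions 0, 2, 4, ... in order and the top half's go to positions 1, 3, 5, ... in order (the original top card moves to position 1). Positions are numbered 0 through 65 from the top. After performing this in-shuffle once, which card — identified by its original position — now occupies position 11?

Work backwards from position 11, undoing one in-shuffle at a time:
11 ← 5
So the card now at position 11 started at position 5.

5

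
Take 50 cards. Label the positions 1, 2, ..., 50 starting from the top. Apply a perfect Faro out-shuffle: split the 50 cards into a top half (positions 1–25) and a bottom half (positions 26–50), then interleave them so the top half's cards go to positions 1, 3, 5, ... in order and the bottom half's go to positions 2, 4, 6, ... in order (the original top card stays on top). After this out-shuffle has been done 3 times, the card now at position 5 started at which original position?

26

Work backwards from position 5, undoing one out-shuffle at a time:
5 ← 3 ← 2 ← 26
So the card now at position 5 started at position 26.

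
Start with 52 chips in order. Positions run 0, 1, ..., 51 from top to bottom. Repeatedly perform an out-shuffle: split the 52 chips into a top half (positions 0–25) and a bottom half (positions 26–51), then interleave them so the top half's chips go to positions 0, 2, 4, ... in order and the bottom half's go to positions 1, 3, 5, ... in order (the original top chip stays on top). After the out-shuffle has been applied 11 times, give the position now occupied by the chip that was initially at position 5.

40

Track the chip's position through each out-shuffle:
5 → 10 → 20 → 40 → 29 → 7 → 14 → 28 → 5 → 10 → 20 → 40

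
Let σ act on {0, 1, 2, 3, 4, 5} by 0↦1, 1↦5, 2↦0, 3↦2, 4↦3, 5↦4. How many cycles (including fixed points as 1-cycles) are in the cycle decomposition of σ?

Cycle decomposition: (0 1 5 4 3 2).
1 cycle.

1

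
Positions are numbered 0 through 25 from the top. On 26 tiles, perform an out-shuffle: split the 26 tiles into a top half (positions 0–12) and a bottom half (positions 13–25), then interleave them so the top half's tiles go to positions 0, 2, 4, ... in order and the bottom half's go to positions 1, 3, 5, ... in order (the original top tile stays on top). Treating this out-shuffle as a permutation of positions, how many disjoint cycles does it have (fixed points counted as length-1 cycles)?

Trace each unvisited position around until it returns:
(0) (1 2 4 8 16 7 ... len 20) (5 10 20 15) (25)
4 cycles in total.

4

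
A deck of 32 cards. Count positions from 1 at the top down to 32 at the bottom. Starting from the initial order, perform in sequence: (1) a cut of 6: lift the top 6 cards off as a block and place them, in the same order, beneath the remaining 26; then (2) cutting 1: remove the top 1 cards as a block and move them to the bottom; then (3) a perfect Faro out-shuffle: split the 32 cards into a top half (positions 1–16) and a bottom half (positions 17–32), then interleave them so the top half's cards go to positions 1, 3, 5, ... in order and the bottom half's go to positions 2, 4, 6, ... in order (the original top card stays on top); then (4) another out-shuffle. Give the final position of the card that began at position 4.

20

Track the card from position 4 forward through each operation:
  after op 1 (cut 6): 4 → 30
  after op 2 (cut 1): 30 → 29
  after op 3 (out-shuffle): 29 → 26
  after op 4 (out-shuffle): 26 → 20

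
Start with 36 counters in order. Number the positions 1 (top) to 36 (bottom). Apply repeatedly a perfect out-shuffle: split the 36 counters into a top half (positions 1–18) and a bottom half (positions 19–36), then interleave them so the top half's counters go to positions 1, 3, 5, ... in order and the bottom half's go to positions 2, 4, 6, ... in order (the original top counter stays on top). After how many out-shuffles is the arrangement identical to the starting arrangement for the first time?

12

The out-shuffle permutes the 36 positions with cycle lengths [1, 1, 3, 3, 4, 12, 12].
Every counter is home exactly when every cycle has completed a whole number of laps, i.e. after lcm(1, 3, 4, 12) = 12 out-shuffles.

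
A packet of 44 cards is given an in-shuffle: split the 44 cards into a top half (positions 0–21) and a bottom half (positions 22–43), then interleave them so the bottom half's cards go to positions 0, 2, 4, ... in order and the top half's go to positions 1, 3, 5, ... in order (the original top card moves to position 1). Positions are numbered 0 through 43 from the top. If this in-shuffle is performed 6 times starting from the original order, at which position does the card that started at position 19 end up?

Track the card's position through each in-shuffle:
19 → 39 → 34 → 24 → 4 → 9 → 19

19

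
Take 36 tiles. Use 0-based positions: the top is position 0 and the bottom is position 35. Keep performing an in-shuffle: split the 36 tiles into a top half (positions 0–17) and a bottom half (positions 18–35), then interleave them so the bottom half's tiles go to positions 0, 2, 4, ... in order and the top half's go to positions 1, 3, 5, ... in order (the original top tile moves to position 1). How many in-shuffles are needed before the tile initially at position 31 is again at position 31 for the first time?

Follow position 31 under repeated in-shuffles:
31 → 26 → 16 → 33 → 30 → 24 → 12 → 25 → ... → 31 (length 36)
It first returns after 36 in-shuffles.

36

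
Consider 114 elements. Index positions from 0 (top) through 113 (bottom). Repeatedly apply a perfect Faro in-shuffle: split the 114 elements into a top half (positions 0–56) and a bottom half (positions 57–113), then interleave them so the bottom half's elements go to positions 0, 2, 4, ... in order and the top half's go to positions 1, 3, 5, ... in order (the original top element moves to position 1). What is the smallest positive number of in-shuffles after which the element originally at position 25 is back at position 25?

44

Follow position 25 under repeated in-shuffles:
25 → 51 → 103 → 92 → 70 → 26 → 53 → 107 → ... → 25 (length 44)
It first returns after 44 in-shuffles.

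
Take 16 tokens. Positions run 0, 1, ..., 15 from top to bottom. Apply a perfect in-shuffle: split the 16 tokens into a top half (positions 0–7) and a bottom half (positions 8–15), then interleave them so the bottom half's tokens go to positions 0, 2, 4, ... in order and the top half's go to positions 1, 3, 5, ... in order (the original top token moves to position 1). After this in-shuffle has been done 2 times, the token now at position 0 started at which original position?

12

Work backwards from position 0, undoing one in-shuffle at a time:
0 ← 8 ← 12
So the token now at position 0 started at position 12.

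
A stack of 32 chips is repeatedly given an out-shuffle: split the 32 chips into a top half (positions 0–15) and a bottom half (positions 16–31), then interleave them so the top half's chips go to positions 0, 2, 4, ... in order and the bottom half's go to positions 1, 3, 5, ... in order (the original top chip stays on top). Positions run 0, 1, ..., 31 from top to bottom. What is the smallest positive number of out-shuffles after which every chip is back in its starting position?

5

The out-shuffle permutes the 32 positions with cycle lengths [1, 1, 5, 5, 5, 5, 5, 5].
Every chip is home exactly when every cycle has completed a whole number of laps, i.e. after lcm(1, 5) = 5 out-shuffles.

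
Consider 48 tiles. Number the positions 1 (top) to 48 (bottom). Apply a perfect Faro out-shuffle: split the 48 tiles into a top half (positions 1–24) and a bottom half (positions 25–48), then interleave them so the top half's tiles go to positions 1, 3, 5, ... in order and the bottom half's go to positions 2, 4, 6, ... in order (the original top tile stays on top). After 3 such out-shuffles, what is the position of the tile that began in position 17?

35

Track the tile's position through each out-shuffle:
17 → 33 → 18 → 35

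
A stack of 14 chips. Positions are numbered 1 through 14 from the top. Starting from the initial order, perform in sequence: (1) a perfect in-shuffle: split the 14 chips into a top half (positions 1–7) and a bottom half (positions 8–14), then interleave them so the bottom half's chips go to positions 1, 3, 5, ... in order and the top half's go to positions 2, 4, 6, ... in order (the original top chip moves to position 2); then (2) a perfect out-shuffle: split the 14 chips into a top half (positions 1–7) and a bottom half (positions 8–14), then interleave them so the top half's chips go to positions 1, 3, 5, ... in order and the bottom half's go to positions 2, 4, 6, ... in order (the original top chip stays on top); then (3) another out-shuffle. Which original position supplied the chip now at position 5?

Undo the operations in reverse order, starting from position 5:
  undo op 3 (out-shuffle, from top half): 5 ← 3
  undo op 2 (out-shuffle, from top half): 3 ← 2
  undo op 1 (in-shuffle, from top half): 2 ← 1
So the chip at position 5 came from original position 1.

1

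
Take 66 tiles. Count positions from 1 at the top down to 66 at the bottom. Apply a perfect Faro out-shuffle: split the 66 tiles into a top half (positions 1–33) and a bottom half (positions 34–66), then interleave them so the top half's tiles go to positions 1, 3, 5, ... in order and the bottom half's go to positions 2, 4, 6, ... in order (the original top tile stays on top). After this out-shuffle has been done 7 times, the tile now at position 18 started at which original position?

Work backwards from position 18, undoing one out-shuffle at a time:
18 ← 42 ← 54 ← 60 ← 63 ← 32 ← 49 ← 25
So the tile now at position 18 started at position 25.

25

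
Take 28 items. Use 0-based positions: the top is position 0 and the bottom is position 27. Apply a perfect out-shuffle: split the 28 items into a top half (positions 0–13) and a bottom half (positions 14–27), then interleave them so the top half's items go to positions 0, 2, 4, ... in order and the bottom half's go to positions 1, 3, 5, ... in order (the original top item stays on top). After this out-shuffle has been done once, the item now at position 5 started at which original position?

Work backwards from position 5, undoing one out-shuffle at a time:
5 ← 16
So the item now at position 5 started at position 16.

16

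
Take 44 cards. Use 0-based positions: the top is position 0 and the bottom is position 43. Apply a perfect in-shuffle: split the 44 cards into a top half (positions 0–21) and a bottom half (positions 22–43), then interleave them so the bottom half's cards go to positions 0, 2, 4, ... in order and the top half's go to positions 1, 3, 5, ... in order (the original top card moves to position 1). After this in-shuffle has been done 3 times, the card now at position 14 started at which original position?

Work backwards from position 14, undoing one in-shuffle at a time:
14 ← 29 ← 14 ← 29
So the card now at position 14 started at position 29.

29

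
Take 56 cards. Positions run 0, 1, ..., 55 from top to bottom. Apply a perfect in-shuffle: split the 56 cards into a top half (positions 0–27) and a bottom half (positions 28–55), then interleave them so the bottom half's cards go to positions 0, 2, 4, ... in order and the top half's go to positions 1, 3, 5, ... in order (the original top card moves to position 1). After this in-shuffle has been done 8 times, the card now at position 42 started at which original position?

27

Work backwards from position 42, undoing one in-shuffle at a time:
42 ← 49 ← 24 ← 40 ← 48 ← 52 ← 54 ← 55 ← 27
So the card now at position 42 started at position 27.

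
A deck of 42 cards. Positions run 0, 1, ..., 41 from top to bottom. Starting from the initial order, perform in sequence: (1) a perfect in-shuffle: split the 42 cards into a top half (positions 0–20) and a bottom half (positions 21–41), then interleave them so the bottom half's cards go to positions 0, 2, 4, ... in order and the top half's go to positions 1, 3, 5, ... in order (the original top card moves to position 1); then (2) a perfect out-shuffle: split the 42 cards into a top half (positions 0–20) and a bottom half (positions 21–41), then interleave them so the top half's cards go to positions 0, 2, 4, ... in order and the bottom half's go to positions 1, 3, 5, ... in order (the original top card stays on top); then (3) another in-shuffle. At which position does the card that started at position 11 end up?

Track the card from position 11 forward through each operation:
  after op 1 (in-shuffle): 11 → 23
  after op 2 (out-shuffle): 23 → 5
  after op 3 (in-shuffle): 5 → 11

11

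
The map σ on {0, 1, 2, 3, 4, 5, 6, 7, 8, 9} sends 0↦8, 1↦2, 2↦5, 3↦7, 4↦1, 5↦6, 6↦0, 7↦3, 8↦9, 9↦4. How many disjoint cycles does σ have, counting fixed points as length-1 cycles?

Cycle decomposition: (0 8 9 4 1 2 5 6) (3 7).
2 cycles.

2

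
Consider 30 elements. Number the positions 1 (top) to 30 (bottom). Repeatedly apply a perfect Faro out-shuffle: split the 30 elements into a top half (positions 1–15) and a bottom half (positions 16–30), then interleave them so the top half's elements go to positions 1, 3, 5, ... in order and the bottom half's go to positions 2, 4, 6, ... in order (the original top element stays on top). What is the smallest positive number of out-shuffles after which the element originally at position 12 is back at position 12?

Follow position 12 under repeated out-shuffles:
12 → 23 → 16 → 2 → 3 → 5 → 9 → 17 → ... → 12 (length 28)
It first returns after 28 out-shuffles.

28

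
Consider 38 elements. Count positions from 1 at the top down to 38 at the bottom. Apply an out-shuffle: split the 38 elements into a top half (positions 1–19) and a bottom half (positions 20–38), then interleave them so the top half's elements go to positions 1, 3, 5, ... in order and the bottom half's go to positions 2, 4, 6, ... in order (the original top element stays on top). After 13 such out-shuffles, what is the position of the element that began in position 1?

Position 1 is a fixed point of every out-shuffle, so the element never moves.

1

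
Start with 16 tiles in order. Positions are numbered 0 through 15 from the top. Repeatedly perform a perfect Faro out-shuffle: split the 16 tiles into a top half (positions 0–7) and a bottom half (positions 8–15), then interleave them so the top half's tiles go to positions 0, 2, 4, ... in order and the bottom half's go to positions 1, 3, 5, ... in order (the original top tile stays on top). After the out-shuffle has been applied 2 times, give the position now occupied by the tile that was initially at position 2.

Track the tile's position through each out-shuffle:
2 → 4 → 8

8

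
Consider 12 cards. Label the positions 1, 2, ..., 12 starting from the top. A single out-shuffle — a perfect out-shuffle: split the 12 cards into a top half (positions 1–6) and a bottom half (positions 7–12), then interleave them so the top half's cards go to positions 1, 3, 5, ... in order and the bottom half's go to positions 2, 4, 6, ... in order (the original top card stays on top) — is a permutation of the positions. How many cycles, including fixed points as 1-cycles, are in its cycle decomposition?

3

Trace each unvisited position around until it returns:
(1) (2 3 5 9 6 11 10 8 4 7) (12)
3 cycles in total.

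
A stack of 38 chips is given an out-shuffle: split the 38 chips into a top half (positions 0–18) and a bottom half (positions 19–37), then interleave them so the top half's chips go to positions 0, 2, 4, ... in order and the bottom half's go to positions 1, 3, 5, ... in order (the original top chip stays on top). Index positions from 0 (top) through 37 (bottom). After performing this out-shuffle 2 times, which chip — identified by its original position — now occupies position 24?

Work backwards from position 24, undoing one out-shuffle at a time:
24 ← 12 ← 6
So the chip now at position 24 started at position 6.

6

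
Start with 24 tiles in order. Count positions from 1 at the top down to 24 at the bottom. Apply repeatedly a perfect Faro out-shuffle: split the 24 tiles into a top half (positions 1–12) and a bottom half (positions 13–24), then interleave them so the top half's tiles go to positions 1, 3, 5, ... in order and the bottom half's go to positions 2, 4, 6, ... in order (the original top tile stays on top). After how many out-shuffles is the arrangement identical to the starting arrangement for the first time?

11

The out-shuffle permutes the 24 positions with cycle lengths [1, 1, 11, 11].
Every tile is home exactly when every cycle has completed a whole number of laps, i.e. after lcm(1, 11) = 11 out-shuffles.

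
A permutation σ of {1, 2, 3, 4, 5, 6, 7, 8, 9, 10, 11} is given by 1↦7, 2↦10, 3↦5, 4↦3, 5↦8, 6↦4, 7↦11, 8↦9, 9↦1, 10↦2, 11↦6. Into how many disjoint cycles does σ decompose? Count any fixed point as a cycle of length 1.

2

Cycle decomposition: (1 7 11 6 4 3 5 8 9) (2 10).
2 cycles.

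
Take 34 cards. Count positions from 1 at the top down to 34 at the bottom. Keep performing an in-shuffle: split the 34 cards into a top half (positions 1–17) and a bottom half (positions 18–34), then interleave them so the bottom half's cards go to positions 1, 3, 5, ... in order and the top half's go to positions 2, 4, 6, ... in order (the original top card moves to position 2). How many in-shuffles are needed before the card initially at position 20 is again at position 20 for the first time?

3

Follow position 20 under repeated in-shuffles:
20 → 5 → 10 → 20
It first returns after 3 in-shuffles.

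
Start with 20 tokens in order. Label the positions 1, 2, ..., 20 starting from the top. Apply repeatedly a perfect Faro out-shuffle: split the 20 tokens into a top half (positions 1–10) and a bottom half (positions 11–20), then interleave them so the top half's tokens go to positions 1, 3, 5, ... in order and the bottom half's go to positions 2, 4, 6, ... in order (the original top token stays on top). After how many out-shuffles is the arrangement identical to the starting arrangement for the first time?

18

The out-shuffle permutes the 20 positions with cycle lengths [1, 1, 18].
Every token is home exactly when every cycle has completed a whole number of laps, i.e. after lcm(1, 18) = 18 out-shuffles.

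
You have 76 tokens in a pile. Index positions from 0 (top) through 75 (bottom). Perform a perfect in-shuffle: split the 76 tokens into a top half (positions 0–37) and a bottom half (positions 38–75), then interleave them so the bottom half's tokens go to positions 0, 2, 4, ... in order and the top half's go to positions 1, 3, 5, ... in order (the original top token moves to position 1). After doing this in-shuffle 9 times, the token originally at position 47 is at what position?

12

Track the token's position through each in-shuffle:
47 → 18 → 37 → 75 → 74 → 72 → 68 → 60 → 44 → 12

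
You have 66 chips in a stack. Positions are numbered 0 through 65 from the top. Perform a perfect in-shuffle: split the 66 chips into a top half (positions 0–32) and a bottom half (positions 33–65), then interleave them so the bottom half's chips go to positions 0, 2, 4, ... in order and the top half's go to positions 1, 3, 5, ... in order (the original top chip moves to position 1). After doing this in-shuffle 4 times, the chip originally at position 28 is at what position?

61

Track the chip's position through each in-shuffle:
28 → 57 → 48 → 30 → 61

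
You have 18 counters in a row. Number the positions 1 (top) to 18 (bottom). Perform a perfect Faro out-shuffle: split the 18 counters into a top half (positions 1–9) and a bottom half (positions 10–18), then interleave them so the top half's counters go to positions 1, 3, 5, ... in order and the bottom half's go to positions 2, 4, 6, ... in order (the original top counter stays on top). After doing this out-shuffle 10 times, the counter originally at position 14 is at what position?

2

Track the counter's position through each out-shuffle:
14 → 10 → 2 → 3 → 5 → 9 → 17 → 16 → 14 → 10 → 2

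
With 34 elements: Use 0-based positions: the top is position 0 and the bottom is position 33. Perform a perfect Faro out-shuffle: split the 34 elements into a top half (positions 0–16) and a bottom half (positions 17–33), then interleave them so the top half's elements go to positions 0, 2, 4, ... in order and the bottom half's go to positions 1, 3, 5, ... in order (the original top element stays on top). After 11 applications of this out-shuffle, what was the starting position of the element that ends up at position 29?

31

Work backwards from position 29, undoing one out-shuffle at a time:
29 ← 31 ← 32 ← 16 ← 8 ← 4 ← 2 ← 1 ← 17 ← 25 ← 29 ← 31
So the element now at position 29 started at position 31.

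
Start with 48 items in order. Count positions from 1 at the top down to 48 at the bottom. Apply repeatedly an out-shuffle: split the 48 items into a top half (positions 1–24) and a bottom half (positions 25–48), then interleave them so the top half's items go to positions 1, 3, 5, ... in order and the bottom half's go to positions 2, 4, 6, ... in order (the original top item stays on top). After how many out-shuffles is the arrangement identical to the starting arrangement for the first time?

The out-shuffle permutes the 48 positions with cycle lengths [1, 1, 23, 23].
Every item is home exactly when every cycle has completed a whole number of laps, i.e. after lcm(1, 23) = 23 out-shuffles.

23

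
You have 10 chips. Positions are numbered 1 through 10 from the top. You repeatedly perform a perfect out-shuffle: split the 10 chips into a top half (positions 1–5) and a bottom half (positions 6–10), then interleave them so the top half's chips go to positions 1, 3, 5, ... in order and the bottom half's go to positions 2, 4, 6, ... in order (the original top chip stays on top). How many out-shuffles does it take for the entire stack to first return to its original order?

The out-shuffle permutes the 10 positions with cycle lengths [1, 1, 2, 6].
Every chip is home exactly when every cycle has completed a whole number of laps, i.e. after lcm(1, 2, 6) = 6 out-shuffles.

6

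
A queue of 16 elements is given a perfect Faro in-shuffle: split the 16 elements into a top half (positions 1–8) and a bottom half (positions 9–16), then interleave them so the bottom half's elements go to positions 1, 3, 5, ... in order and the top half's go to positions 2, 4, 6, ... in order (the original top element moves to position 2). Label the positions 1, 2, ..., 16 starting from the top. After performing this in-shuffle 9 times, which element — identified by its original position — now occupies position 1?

9

Work backwards from position 1, undoing one in-shuffle at a time:
1 ← 9 ← 13 ← 15 ← 16 ← 8 ← 4 ← 2 ← 1 ← 9
So the element now at position 1 started at position 9.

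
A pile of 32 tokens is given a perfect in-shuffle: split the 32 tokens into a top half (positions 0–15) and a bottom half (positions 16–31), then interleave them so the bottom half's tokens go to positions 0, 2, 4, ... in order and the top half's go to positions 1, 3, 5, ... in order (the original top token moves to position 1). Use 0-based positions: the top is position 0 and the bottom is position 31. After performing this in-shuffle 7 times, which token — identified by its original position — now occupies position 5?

14

Work backwards from position 5, undoing one in-shuffle at a time:
5 ← 2 ← 17 ← 8 ← 20 ← 26 ← 29 ← 14
So the token now at position 5 started at position 14.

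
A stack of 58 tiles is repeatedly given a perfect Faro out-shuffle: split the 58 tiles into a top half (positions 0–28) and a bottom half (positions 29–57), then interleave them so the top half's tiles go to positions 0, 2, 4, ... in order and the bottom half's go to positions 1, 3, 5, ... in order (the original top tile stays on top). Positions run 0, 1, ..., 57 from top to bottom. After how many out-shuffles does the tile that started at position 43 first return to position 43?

18

Follow position 43 under repeated out-shuffles:
43 → 29 → 1 → 2 → 4 → 8 → 16 → 32 → 7 → 14 → 28 → 56 → 55 → 53 → 49 → 41 → 25 → 50 → 43
It first returns after 18 out-shuffles.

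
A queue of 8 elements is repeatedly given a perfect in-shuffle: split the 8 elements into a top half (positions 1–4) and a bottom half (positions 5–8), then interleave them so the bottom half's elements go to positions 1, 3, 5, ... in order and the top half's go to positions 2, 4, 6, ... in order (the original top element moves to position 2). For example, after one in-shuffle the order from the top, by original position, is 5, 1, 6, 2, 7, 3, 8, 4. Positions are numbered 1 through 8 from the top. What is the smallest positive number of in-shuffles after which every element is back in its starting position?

6

The in-shuffle permutes the 8 positions with cycle lengths [2, 6].
Every element is home exactly when every cycle has completed a whole number of laps, i.e. after lcm(2, 6) = 6 in-shuffles.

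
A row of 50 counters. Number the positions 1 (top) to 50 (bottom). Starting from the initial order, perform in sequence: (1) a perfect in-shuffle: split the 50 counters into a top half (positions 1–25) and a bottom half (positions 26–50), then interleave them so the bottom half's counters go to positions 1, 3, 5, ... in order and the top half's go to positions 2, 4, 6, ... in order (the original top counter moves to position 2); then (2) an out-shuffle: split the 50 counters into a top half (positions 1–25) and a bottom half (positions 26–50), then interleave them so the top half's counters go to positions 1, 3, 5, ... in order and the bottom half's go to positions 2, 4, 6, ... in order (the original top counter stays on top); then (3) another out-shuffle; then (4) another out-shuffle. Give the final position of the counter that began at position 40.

29

Track the counter from position 40 forward through each operation:
  after op 1 (in-shuffle): 40 → 29
  after op 2 (out-shuffle): 29 → 8
  after op 3 (out-shuffle): 8 → 15
  after op 4 (out-shuffle): 15 → 29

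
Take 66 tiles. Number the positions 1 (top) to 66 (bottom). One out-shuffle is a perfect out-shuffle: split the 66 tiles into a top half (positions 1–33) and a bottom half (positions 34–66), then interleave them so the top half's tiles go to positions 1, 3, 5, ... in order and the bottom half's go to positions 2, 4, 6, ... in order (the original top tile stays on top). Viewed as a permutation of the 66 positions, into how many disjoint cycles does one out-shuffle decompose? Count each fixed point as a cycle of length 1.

8

Trace each unvisited position around until it returns:
(1) (2 3 5 9 17 33 ... len 12) (4 7 13 25 49 32 ... len 12) (6 11 21 41 16 31 ... len 12) (8 15 29 57 48 30 ... len 12) (12 23 45 24 47 28 ... len 12) (14 27 53 40) (66)
8 cycles in total.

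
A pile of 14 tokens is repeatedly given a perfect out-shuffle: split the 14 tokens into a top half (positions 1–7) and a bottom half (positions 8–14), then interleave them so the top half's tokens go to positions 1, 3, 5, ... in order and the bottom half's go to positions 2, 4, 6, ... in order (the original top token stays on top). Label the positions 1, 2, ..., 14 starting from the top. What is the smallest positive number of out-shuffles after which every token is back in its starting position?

12

The out-shuffle permutes the 14 positions with cycle lengths [1, 1, 12].
Every token is home exactly when every cycle has completed a whole number of laps, i.e. after lcm(1, 12) = 12 out-shuffles.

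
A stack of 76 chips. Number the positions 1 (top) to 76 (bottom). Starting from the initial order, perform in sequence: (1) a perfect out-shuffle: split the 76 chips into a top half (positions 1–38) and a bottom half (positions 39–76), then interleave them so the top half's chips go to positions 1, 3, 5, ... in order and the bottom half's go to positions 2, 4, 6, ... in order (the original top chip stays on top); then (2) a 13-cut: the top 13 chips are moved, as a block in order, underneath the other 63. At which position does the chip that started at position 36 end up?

Track the chip from position 36 forward through each operation:
  after op 1 (out-shuffle): 36 → 71
  after op 2 (cut 13): 71 → 58

58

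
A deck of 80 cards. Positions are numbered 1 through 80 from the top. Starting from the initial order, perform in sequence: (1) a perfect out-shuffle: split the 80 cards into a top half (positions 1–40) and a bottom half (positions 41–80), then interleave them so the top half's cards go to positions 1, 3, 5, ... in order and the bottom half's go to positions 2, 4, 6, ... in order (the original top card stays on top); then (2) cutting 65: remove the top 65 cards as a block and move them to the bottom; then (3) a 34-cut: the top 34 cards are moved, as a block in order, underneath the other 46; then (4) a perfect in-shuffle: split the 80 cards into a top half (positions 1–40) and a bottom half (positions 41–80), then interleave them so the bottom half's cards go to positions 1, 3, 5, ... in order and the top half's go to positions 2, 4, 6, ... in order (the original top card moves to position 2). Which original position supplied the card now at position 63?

Undo the operations in reverse order, starting from position 63:
  undo op 4 (in-shuffle, from bottom half): 63 ← 72
  undo op 3 (cut 34): 72 ← 26
  undo op 2 (cut 65): 26 ← 11
  undo op 1 (out-shuffle, from top half): 11 ← 6
So the card at position 63 came from original position 6.

6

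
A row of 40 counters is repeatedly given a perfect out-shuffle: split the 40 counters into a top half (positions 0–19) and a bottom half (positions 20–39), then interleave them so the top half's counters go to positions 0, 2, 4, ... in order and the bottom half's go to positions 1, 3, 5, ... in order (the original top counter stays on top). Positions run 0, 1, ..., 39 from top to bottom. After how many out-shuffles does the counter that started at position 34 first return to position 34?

Follow position 34 under repeated out-shuffles:
34 → 29 → 19 → 38 → 37 → 35 → 31 → 23 → 7 → 14 → 28 → 17 → 34
It first returns after 12 out-shuffles.

12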